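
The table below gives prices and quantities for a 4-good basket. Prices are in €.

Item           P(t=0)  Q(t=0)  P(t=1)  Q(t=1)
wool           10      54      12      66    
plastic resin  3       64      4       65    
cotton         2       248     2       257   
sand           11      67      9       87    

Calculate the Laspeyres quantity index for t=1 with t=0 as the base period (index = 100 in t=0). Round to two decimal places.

Laspeyres quantity index uses base-period prices as weights.
ΣP(t=0)·Q(t=1) = 10×66 + 3×65 + 2×257 + 11×87 = 660 + 195 + 514 + 957 = 2326
ΣP(t=0)·Q(t=0) = 10×54 + 3×64 + 2×248 + 11×67 = 540 + 192 + 496 + 737 = 1965
Index = 2326 / 1965 × 100 = 118.3715

118.37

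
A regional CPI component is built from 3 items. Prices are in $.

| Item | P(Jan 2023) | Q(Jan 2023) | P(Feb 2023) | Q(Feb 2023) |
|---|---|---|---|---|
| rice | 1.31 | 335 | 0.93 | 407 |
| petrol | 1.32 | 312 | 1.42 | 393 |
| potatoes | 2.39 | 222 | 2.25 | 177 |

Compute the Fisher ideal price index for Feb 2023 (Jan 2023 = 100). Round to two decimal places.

Laspeyres component (base-period weights):
ΣP(Feb 2023)Q(Jan 2023) = 0.93×335 + 1.42×312 + 2.25×222 = 311.55 + 443.04 + 499.5 = 1254.09
ΣP(Jan 2023)Q(Jan 2023) = 1.31×335 + 1.32×312 + 2.39×222 = 438.85 + 411.84 + 530.58 = 1381.27
L = 1254.09 / 1381.27 × 100 = 90.7925
Paasche component (current-period weights):
ΣP(Feb 2023)Q(Feb 2023) = 0.93×407 + 1.42×393 + 2.25×177 = 378.51 + 558.06 + 398.25 = 1334.82
ΣP(Jan 2023)Q(Feb 2023) = 1.31×407 + 1.32×393 + 2.39×177 = 533.17 + 518.76 + 423.03 = 1474.96
P = 1334.82 / 1474.96 × 100 = 90.4987
Fisher = √(L × P) = √(90.7925 × 90.4987) = 90.6455

90.65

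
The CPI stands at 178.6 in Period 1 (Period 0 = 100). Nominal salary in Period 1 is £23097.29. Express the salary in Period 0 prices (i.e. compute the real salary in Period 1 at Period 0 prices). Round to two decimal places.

12932.41

Real = Nominal ÷ (Index/100) = 23097.29 ÷ (178.6/100)
     = 23097.29 ÷ 1.786 = 12932.4132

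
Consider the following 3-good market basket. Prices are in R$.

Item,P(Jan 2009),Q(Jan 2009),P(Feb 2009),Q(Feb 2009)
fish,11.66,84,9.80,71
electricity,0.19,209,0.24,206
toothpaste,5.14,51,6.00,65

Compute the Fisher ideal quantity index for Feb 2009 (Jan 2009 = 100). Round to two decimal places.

Laspeyres component (base-period weights):
ΣP(Jan 2009)Q(Feb 2009) = 11.66×71 + 0.19×206 + 5.14×65 = 827.86 + 39.14 + 334.1 = 1201.1
ΣP(Jan 2009)Q(Jan 2009) = 11.66×84 + 0.19×209 + 5.14×51 = 979.44 + 39.71 + 262.14 = 1281.29
L = 1201.1 / 1281.29 × 100 = 93.7415
Paasche component (current-period weights):
ΣP(Feb 2009)Q(Feb 2009) = 9.80×71 + 0.24×206 + 6.00×65 = 695.8 + 49.44 + 390 = 1135.24
ΣP(Feb 2009)Q(Jan 2009) = 9.80×84 + 0.24×209 + 6.00×51 = 823.2 + 50.16 + 306 = 1179.36
P = 1135.24 / 1179.36 × 100 = 96.2590
Fisher = √(L × P) = √(93.7415 × 96.2590) = 94.9919

94.99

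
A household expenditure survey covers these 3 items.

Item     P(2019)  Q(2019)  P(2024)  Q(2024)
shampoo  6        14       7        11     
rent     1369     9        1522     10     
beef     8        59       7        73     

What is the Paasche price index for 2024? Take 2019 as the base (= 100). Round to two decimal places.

110.24

Paasche price index uses current-period quantities as weights.
ΣP(2024)·Q(2024) = 7×11 + 1522×10 + 7×73 = 77 + 15220 + 511 = 15808
ΣP(2019)·Q(2024) = 6×11 + 1369×10 + 8×73 = 66 + 13690 + 584 = 14340
Index = 15808 / 14340 × 100 = 110.2371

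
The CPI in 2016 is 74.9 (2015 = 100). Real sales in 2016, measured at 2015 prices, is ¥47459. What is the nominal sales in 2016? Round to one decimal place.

Nominal = Real × (Index/100) = 47459 × (74.9/100)
        = 47459 × 0.749 = 35546.7910

35546.8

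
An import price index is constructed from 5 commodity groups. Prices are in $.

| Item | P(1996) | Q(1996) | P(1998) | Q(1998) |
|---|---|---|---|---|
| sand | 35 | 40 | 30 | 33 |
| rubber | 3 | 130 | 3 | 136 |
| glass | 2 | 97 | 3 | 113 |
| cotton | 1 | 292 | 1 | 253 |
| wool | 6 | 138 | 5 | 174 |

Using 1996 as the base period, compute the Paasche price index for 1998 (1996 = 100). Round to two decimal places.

92.68

Paasche price index uses current-period quantities as weights.
ΣP(1998)·Q(1998) = 30×33 + 3×136 + 3×113 + 1×253 + 5×174 = 990 + 408 + 339 + 253 + 870 = 2860
ΣP(1996)·Q(1998) = 35×33 + 3×136 + 2×113 + 1×253 + 6×174 = 1155 + 408 + 226 + 253 + 1044 = 3086
Index = 2860 / 3086 × 100 = 92.6766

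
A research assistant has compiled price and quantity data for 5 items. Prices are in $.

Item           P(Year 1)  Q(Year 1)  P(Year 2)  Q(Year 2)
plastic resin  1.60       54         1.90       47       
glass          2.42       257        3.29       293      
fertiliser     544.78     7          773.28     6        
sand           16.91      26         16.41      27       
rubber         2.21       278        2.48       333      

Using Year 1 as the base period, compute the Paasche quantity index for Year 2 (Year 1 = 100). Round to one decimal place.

Paasche quantity index uses current-period prices as weights.
ΣP(Year 2)·Q(Year 2) = 1.90×47 + 3.29×293 + 773.28×6 + 16.41×27 + 2.48×333 = 89.3 + 963.97 + 4639.68 + 443.07 + 825.84 = 6961.86
ΣP(Year 2)·Q(Year 1) = 1.90×54 + 3.29×257 + 773.28×7 + 16.41×26 + 2.48×278 = 102.6 + 845.53 + 5412.96 + 426.66 + 689.44 = 7477.19
Index = 6961.86 / 7477.19 × 100 = 93.1080

93.1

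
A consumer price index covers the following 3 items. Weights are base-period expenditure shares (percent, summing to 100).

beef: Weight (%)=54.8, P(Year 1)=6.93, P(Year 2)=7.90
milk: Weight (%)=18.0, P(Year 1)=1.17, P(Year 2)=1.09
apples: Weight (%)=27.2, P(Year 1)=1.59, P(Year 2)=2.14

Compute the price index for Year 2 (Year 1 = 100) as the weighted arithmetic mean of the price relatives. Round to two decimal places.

beef: 54.8 × (7.90/6.93) = 54.8 × 1.139971 = 62.4704
milk: 18.0 × (1.09/1.17) = 18.0 × 0.931624 = 16.7692
apples: 27.2 × (2.14/1.59) = 27.2 × 1.345912 = 36.6088
Index = Σ wᵢ·(p₁ᵢ/p₀ᵢ) = 62.4704 + 16.7692 + 36.6088 = 115.8485

115.85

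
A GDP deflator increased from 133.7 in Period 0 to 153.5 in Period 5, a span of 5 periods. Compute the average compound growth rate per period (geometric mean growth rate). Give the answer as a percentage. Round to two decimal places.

Growth factor = (153.5/133.7)^(1/5) = (1.148093)^(1/5) = 1.028005
Growth rate = 1.028005 − 1 = 0.028005 = 2.8005%

2.80%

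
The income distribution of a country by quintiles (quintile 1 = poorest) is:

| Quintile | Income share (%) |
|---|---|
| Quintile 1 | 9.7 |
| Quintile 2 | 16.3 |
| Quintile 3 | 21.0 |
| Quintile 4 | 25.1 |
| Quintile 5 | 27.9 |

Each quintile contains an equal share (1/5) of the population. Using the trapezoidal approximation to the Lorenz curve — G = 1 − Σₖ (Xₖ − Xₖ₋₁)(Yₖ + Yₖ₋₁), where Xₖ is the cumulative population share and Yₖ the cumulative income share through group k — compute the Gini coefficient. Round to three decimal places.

Cumulative income shares Yₖ: 0.0970, 0.2600, 0.4700, 0.7210, 1.0000
Σ (Xₖ−Xₖ₋₁)(Yₖ+Yₖ₋₁) = (1/5)(0.0970+0.0000) + (1/5)(0.2600+0.0970) + (1/5)(0.4700+0.2600) + (1/5)(0.7210+0.4700) + (1/5)(1.0000+0.7210)
  = 0.0194 + 0.0714 + 0.1460 + 0.2382 + 0.3442 = 0.8192
G = 1 − 0.8192 = 0.1808

0.181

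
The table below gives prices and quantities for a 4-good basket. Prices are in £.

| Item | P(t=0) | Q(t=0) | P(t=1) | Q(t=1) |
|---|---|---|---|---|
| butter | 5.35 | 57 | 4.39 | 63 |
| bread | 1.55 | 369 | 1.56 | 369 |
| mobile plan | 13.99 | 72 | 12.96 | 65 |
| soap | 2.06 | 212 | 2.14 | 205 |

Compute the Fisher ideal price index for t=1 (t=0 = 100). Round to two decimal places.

95.27

Laspeyres component (base-period weights):
ΣP(t=1)Q(t=0) = 4.39×57 + 1.56×369 + 12.96×72 + 2.14×212 = 250.23 + 575.64 + 933.12 + 453.68 = 2212.67
ΣP(t=0)Q(t=0) = 5.35×57 + 1.55×369 + 13.99×72 + 2.06×212 = 304.95 + 571.95 + 1007.28 + 436.72 = 2320.9
L = 2212.67 / 2320.9 × 100 = 95.3367
Paasche component (current-period weights):
ΣP(t=1)Q(t=1) = 4.39×63 + 1.56×369 + 12.96×65 + 2.14×205 = 276.57 + 575.64 + 842.4 + 438.7 = 2133.31
ΣP(t=0)Q(t=1) = 5.35×63 + 1.55×369 + 13.99×65 + 2.06×205 = 337.05 + 571.95 + 909.35 + 422.3 = 2240.65
P = 2133.31 / 2240.65 × 100 = 95.2094
Fisher = √(L × P) = √(95.3367 × 95.2094) = 95.2731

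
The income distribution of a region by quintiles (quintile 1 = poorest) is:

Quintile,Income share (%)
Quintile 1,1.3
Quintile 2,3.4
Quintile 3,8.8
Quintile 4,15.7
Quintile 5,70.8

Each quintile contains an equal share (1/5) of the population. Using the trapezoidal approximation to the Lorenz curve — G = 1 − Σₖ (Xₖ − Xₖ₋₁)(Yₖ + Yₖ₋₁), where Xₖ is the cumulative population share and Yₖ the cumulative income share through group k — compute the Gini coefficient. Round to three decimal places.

0.605

Cumulative income shares Yₖ: 0.0130, 0.0470, 0.1350, 0.2920, 1.0000
Σ (Xₖ−Xₖ₋₁)(Yₖ+Yₖ₋₁) = (1/5)(0.0130+0.0000) + (1/5)(0.0470+0.0130) + (1/5)(0.1350+0.0470) + (1/5)(0.2920+0.1350) + (1/5)(1.0000+0.2920)
  = 0.0026 + 0.0120 + 0.0364 + 0.0854 + 0.2584 = 0.3948
G = 1 − 0.3948 = 0.6052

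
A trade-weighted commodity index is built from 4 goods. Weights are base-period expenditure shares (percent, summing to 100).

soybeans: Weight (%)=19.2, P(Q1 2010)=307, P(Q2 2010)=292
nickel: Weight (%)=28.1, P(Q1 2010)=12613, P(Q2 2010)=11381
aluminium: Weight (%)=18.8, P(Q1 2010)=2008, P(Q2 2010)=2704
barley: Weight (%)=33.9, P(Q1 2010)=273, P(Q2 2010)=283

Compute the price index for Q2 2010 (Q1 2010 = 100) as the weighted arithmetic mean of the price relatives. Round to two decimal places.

soybeans: 19.2 × (292/307) = 19.2 × 0.951140 = 18.2619
nickel: 28.1 × (11381/12613) = 28.1 × 0.902323 = 25.3553
aluminium: 18.8 × (2704/2008) = 18.8 × 1.346614 = 25.3163
barley: 33.9 × (283/273) = 33.9 × 1.036630 = 35.1418
Index = Σ wᵢ·(p₁ᵢ/p₀ᵢ) = 18.2619 + 25.3553 + 25.3163 + 35.1418 = 104.0753

104.08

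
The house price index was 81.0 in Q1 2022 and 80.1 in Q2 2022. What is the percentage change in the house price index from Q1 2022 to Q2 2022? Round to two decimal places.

Change = (80.1 − 81.0) / 81.0 × 100
       = -0.9 / 81.0 × 100 = -1.1111%

-1.11%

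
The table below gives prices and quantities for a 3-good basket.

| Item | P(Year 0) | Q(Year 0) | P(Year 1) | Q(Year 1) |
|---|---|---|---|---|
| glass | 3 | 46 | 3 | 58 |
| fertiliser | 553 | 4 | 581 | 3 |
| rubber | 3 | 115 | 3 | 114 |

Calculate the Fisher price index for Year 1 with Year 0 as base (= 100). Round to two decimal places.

Laspeyres component (base-period weights):
ΣP(Year 1)Q(Year 0) = 3×46 + 581×4 + 3×115 = 138 + 2324 + 345 = 2807
ΣP(Year 0)Q(Year 0) = 3×46 + 553×4 + 3×115 = 138 + 2212 + 345 = 2695
L = 2807 / 2695 × 100 = 104.1558
Paasche component (current-period weights):
ΣP(Year 1)Q(Year 1) = 3×58 + 581×3 + 3×114 = 174 + 1743 + 342 = 2259
ΣP(Year 0)Q(Year 1) = 3×58 + 553×3 + 3×114 = 174 + 1659 + 342 = 2175
P = 2259 / 2175 × 100 = 103.8621
Fisher = √(L × P) = √(104.1558 × 103.8621) = 104.0089

104.01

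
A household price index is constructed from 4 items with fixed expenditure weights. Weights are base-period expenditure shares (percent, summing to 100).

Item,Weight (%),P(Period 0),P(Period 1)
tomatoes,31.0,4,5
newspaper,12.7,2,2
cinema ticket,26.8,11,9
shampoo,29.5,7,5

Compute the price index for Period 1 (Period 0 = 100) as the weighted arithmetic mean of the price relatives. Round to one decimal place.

94.4

tomatoes: 31.0 × (5/4) = 31.0 × 1.250000 = 38.7500
newspaper: 12.7 × (2/2) = 12.7 × 1.000000 = 12.7000
cinema ticket: 26.8 × (9/11) = 26.8 × 0.818182 = 21.9273
shampoo: 29.5 × (5/7) = 29.5 × 0.714286 = 21.0714
Index = Σ wᵢ·(p₁ᵢ/p₀ᵢ) = 38.7500 + 12.7000 + 21.9273 + 21.0714 = 94.4487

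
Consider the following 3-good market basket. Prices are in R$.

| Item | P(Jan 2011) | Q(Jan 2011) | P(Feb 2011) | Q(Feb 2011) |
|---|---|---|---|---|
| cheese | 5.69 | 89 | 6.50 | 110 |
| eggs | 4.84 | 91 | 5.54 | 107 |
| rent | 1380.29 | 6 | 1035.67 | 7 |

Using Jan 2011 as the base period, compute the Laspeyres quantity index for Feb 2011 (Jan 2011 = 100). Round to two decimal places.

117.09

Laspeyres quantity index uses base-period prices as weights.
ΣP(Jan 2011)·Q(Feb 2011) = 5.69×110 + 4.84×107 + 1380.29×7 = 625.9 + 517.88 + 9662.03 = 10805.81
ΣP(Jan 2011)·Q(Jan 2011) = 5.69×89 + 4.84×91 + 1380.29×6 = 506.41 + 440.44 + 8281.74 = 9228.59
Index = 10805.81 / 9228.59 × 100 = 117.0906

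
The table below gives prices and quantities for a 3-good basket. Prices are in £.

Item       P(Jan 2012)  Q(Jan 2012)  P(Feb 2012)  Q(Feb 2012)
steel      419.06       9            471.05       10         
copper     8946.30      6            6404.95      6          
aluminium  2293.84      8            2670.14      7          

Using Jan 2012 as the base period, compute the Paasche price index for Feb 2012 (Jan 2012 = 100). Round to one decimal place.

Paasche price index uses current-period quantities as weights.
ΣP(Feb 2012)·Q(Feb 2012) = 471.05×10 + 6404.95×6 + 2670.14×7 = 4710.5 + 38429.7 + 18690.98 = 61831.18
ΣP(Jan 2012)·Q(Feb 2012) = 419.06×10 + 8946.30×6 + 2293.84×7 = 4190.6 + 53677.8 + 16056.88 = 73925.28
Index = 61831.18 / 73925.28 × 100 = 83.6401

83.6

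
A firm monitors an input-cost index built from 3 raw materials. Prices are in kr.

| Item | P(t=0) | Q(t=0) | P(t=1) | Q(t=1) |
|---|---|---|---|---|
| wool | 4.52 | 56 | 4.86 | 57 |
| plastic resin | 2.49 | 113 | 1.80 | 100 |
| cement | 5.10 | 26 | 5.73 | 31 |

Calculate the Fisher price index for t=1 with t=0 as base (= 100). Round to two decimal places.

94.54

Laspeyres component (base-period weights):
ΣP(t=1)Q(t=0) = 4.86×56 + 1.80×113 + 5.73×26 = 272.16 + 203.4 + 148.98 = 624.54
ΣP(t=0)Q(t=0) = 4.52×56 + 2.49×113 + 5.10×26 = 253.12 + 281.37 + 132.6 = 667.09
L = 624.54 / 667.09 × 100 = 93.6216
Paasche component (current-period weights):
ΣP(t=1)Q(t=1) = 4.86×57 + 1.80×100 + 5.73×31 = 277.02 + 180 + 177.63 = 634.65
ΣP(t=0)Q(t=1) = 4.52×57 + 2.49×100 + 5.10×31 = 257.64 + 249 + 158.1 = 664.74
P = 634.65 / 664.74 × 100 = 95.4734
Fisher = √(L × P) = √(93.6216 × 95.4734) = 94.5430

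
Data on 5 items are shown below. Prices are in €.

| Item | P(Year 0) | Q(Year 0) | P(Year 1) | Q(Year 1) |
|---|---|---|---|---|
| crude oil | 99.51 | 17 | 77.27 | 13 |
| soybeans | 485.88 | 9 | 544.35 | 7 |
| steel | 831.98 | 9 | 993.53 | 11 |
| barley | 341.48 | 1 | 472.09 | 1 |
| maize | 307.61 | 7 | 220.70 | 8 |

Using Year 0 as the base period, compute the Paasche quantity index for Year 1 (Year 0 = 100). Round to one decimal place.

104.7

Paasche quantity index uses current-period prices as weights.
ΣP(Year 1)·Q(Year 1) = 77.27×13 + 544.35×7 + 993.53×11 + 472.09×1 + 220.70×8 = 1004.51 + 3810.45 + 10928.83 + 472.09 + 1765.6 = 17981.48
ΣP(Year 1)·Q(Year 0) = 77.27×17 + 544.35×9 + 993.53×9 + 472.09×1 + 220.70×7 = 1313.59 + 4899.15 + 8941.77 + 472.09 + 1544.9 = 17171.5
Index = 17981.48 / 17171.5 × 100 = 104.7170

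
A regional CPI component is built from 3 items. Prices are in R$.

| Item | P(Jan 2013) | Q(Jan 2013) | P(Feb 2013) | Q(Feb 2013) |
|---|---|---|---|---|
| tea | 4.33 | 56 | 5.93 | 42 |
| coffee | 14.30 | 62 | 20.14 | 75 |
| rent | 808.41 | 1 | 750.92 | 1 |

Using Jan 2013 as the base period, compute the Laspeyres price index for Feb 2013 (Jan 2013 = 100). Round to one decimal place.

Laspeyres price index uses base-period quantities as weights.
ΣP(Feb 2013)·Q(Jan 2013) = 5.93×56 + 20.14×62 + 750.92×1 = 332.08 + 1248.68 + 750.92 = 2331.68
ΣP(Jan 2013)·Q(Jan 2013) = 4.33×56 + 14.30×62 + 808.41×1 = 242.48 + 886.6 + 808.41 = 1937.49
Index = 2331.68 / 1937.49 × 100 = 120.3454

120.3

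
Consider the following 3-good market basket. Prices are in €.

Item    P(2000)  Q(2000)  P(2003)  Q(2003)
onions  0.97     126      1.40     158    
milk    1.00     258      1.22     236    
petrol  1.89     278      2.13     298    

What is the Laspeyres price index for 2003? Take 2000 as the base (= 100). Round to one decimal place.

Laspeyres price index uses base-period quantities as weights.
ΣP(2003)·Q(2000) = 1.40×126 + 1.22×258 + 2.13×278 = 176.4 + 314.76 + 592.14 = 1083.3
ΣP(2000)·Q(2000) = 0.97×126 + 1.00×258 + 1.89×278 = 122.22 + 258 + 525.42 = 905.64
Index = 1083.3 / 905.64 × 100 = 119.6171

119.6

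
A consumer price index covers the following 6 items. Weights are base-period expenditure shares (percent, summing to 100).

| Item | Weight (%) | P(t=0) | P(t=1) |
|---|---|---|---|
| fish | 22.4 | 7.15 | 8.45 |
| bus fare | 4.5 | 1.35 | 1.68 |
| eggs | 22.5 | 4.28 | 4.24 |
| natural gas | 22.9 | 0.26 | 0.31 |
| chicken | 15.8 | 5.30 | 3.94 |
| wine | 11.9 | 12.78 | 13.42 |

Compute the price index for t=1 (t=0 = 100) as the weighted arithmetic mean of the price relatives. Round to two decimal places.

105.91

fish: 22.4 × (8.45/7.15) = 22.4 × 1.181818 = 26.4727
bus fare: 4.5 × (1.68/1.35) = 4.5 × 1.244444 = 5.6000
eggs: 22.5 × (4.24/4.28) = 22.5 × 0.990654 = 22.2897
natural gas: 22.9 × (0.31/0.26) = 22.9 × 1.192308 = 27.3038
chicken: 15.8 × (3.94/5.30) = 15.8 × 0.743396 = 11.7457
wine: 11.9 × (13.42/12.78) = 11.9 × 1.050078 = 12.4959
Index = Σ wᵢ·(p₁ᵢ/p₀ᵢ) = 26.4727 + 5.6000 + 22.2897 + 27.3038 + 11.7457 + 12.4959 = 105.9079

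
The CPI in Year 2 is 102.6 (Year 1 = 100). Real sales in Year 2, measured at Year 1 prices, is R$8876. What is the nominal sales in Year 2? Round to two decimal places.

9106.78

Nominal = Real × (Index/100) = 8876 × (102.6/100)
        = 8876 × 1.026 = 9106.7760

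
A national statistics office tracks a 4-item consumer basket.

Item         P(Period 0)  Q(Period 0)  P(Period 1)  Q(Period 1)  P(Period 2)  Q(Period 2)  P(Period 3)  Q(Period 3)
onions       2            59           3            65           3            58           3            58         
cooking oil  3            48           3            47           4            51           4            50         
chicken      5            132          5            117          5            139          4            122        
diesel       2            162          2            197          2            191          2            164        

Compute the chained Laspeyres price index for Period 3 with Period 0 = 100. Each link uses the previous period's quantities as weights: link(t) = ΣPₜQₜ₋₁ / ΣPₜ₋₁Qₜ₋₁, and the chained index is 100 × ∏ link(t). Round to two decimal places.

98.12

Link Period 0→Period 1:
ΣP(Period 1)Q(Period 0) = 3×59 + 3×48 + 5×132 + 2×162 = 177 + 144 + 660 + 324 = 1305
ΣP(Period 0)Q(Period 0) = 2×59 + 3×48 + 5×132 + 2×162 = 118 + 144 + 660 + 324 = 1246
link = 1305/1246 = 1.047352
Link Period 1→Period 2:
ΣP(Period 2)Q(Period 1) = 3×65 + 4×47 + 5×117 + 2×197 = 195 + 188 + 585 + 394 = 1362
ΣP(Period 1)Q(Period 1) = 3×65 + 3×47 + 5×117 + 2×197 = 195 + 141 + 585 + 394 = 1315
link = 1362/1315 = 1.035741
Link Period 2→Period 3:
ΣP(Period 3)Q(Period 2) = 3×58 + 4×51 + 4×139 + 2×191 = 174 + 204 + 556 + 382 = 1316
ΣP(Period 2)Q(Period 2) = 3×58 + 4×51 + 5×139 + 2×191 = 174 + 204 + 695 + 382 = 1455
link = 1316/1455 = 0.904467
Chained index = 100 × 1.047352 × 1.035741 × 0.904467 = 98.1153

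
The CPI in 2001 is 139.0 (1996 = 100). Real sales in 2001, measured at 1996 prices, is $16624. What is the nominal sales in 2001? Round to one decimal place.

Nominal = Real × (Index/100) = 16624 × (139.0/100)
        = 16624 × 1.390 = 23107.3600

23107.4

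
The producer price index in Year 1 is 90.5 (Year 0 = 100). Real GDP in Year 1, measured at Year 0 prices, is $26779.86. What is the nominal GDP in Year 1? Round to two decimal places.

Nominal = Real × (Index/100) = 26779.86 × (90.5/100)
        = 26779.86 × 0.905 = 24235.7733

24235.77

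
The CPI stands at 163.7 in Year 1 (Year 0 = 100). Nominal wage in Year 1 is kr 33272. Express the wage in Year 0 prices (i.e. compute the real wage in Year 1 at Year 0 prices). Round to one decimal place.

Real = Nominal ÷ (Index/100) = 33272 ÷ (163.7/100)
     = 33272 ÷ 1.637 = 20324.9847

20325.0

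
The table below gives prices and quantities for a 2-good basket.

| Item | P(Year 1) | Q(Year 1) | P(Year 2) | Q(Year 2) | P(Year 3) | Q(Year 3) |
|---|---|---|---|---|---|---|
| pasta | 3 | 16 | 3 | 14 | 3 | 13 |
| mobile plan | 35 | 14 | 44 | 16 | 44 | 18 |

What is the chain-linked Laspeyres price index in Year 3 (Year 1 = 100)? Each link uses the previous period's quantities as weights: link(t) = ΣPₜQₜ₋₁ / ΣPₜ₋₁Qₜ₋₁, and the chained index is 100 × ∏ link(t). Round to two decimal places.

Link Year 1→Year 2:
ΣP(Year 2)Q(Year 1) = 3×16 + 44×14 = 48 + 616 = 664
ΣP(Year 1)Q(Year 1) = 3×16 + 35×14 = 48 + 490 = 538
link = 664/538 = 1.234201
Link Year 2→Year 3:
ΣP(Year 3)Q(Year 2) = 3×14 + 44×16 = 42 + 704 = 746
ΣP(Year 2)Q(Year 2) = 3×14 + 44×16 = 42 + 704 = 746
link = 746/746 = 1.000000
Chained index = 100 × 1.234201 × 1.000000 = 123.4201

123.42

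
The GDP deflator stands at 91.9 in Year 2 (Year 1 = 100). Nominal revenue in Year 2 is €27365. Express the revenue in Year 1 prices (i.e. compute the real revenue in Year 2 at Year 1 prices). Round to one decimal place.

29776.9

Real = Nominal ÷ (Index/100) = 27365 ÷ (91.9/100)
     = 27365 ÷ 0.919 = 29776.9314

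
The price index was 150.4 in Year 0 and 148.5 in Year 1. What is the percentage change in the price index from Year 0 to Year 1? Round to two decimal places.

Change = (148.5 − 150.4) / 150.4 × 100
       = -1.9 / 150.4 × 100 = -1.2633%

-1.26%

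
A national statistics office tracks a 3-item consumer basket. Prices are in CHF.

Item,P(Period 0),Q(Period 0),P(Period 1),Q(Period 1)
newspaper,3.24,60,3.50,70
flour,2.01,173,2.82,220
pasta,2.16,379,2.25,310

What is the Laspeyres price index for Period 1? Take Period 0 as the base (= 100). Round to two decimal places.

Laspeyres price index uses base-period quantities as weights.
ΣP(Period 1)·Q(Period 0) = 3.50×60 + 2.82×173 + 2.25×379 = 210 + 487.86 + 852.75 = 1550.61
ΣP(Period 0)·Q(Period 0) = 3.24×60 + 2.01×173 + 2.16×379 = 194.4 + 347.73 + 818.64 = 1360.77
Index = 1550.61 / 1360.77 × 100 = 113.9509

113.95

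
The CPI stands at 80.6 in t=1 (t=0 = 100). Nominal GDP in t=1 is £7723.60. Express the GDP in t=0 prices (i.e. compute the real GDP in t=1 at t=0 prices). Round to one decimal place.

9582.6

Real = Nominal ÷ (Index/100) = 7723.60 ÷ (80.6/100)
     = 7723.60 ÷ 0.806 = 9582.6303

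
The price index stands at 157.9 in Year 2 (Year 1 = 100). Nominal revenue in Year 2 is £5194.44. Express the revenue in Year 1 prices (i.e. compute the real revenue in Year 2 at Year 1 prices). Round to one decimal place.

Real = Nominal ÷ (Index/100) = 5194.44 ÷ (157.9/100)
     = 5194.44 ÷ 1.579 = 3289.7023

3289.7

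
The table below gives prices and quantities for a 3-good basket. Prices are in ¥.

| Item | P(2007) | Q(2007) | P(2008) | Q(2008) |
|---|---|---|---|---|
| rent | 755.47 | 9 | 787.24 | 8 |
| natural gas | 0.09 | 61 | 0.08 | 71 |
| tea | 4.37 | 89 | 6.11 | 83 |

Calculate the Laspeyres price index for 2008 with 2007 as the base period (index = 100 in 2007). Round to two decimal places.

Laspeyres price index uses base-period quantities as weights.
ΣP(2008)·Q(2007) = 787.24×9 + 0.08×61 + 6.11×89 = 7085.16 + 4.88 + 543.79 = 7633.83
ΣP(2007)·Q(2007) = 755.47×9 + 0.09×61 + 4.37×89 = 6799.23 + 5.49 + 388.93 = 7193.65
Index = 7633.83 / 7193.65 × 100 = 106.1190

106.12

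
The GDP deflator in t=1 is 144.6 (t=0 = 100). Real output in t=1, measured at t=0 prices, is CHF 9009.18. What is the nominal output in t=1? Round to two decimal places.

Nominal = Real × (Index/100) = 9009.18 × (144.6/100)
        = 9009.18 × 1.446 = 13027.2743

13027.27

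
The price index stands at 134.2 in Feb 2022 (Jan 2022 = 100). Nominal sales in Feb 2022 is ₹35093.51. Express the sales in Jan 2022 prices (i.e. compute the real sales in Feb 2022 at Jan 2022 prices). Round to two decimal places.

Real = Nominal ÷ (Index/100) = 35093.51 ÷ (134.2/100)
     = 35093.51 ÷ 1.342 = 26150.1565

26150.16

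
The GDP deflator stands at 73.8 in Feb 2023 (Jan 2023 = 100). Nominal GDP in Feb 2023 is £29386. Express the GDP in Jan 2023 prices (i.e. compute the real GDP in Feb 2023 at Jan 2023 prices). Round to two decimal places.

39818.43

Real = Nominal ÷ (Index/100) = 29386 ÷ (73.8/100)
     = 29386 ÷ 0.738 = 39818.4282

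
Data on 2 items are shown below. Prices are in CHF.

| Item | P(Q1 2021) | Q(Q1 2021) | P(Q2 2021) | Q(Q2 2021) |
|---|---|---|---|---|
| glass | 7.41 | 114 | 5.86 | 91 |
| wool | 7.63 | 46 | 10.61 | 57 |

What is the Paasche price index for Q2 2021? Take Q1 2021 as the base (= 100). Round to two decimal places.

Paasche price index uses current-period quantities as weights.
ΣP(Q2 2021)·Q(Q2 2021) = 5.86×91 + 10.61×57 = 533.26 + 604.77 = 1138.03
ΣP(Q1 2021)·Q(Q2 2021) = 7.41×91 + 7.63×57 = 674.31 + 434.91 = 1109.22
Index = 1138.03 / 1109.22 × 100 = 102.5973

102.60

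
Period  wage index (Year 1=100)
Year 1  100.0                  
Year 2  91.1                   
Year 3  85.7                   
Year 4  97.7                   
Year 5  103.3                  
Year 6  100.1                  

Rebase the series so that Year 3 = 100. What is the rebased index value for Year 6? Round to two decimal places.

116.80

Rebased(Year 6) = 100.1 / 85.7 × 100 = 116.8028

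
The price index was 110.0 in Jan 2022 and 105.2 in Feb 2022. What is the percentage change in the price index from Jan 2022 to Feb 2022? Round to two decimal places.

-4.36%

Change = (105.2 − 110.0) / 110.0 × 100
       = -4.8 / 110.0 × 100 = -4.3636%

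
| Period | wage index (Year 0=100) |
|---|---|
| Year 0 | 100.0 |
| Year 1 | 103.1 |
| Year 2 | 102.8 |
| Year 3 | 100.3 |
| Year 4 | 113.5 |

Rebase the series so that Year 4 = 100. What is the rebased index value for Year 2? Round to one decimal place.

Rebased(Year 2) = 102.8 / 113.5 × 100 = 90.5727

90.6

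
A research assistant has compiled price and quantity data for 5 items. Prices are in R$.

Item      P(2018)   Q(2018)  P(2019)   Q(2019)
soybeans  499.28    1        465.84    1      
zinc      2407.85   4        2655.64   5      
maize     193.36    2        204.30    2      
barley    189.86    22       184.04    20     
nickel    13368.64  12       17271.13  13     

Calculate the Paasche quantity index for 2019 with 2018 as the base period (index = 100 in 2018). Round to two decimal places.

Paasche quantity index uses current-period prices as weights.
ΣP(2019)·Q(2019) = 465.84×1 + 2655.64×5 + 204.30×2 + 184.04×20 + 17271.13×13 = 465.84 + 13278.2 + 408.6 + 3680.8 + 224524.69 = 242358.13
ΣP(2019)·Q(2018) = 465.84×1 + 2655.64×4 + 204.30×2 + 184.04×22 + 17271.13×12 = 465.84 + 10622.56 + 408.6 + 4048.88 + 207253.56 = 222799.44
Index = 242358.13 / 222799.44 × 100 = 108.7786

108.78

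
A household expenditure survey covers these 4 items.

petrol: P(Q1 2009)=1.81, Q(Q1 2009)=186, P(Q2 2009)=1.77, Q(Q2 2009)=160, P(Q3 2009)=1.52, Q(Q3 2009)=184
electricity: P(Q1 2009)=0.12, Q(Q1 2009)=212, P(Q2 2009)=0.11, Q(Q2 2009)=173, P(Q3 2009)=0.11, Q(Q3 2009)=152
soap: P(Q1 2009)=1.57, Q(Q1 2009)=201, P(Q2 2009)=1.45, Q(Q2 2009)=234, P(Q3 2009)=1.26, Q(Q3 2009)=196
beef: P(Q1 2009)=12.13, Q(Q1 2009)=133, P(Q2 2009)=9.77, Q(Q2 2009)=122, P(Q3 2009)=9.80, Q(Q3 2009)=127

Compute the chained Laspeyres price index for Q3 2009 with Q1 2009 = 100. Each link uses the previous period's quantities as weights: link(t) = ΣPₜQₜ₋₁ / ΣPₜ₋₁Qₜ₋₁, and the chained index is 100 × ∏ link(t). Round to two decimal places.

Link Q1 2009→Q2 2009:
ΣP(Q2 2009)Q(Q1 2009) = 1.77×186 + 0.11×212 + 1.45×201 + 9.77×133 = 329.22 + 23.32 + 291.45 + 1299.41 = 1943.4
ΣP(Q1 2009)Q(Q1 2009) = 1.81×186 + 0.12×212 + 1.57×201 + 12.13×133 = 336.66 + 25.44 + 315.57 + 1613.29 = 2290.96
link = 1943.4/2290.96 = 0.848291
Link Q2 2009→Q3 2009:
ΣP(Q3 2009)Q(Q2 2009) = 1.52×160 + 0.11×173 + 1.26×234 + 9.80×122 = 243.2 + 19.03 + 294.84 + 1195.6 = 1752.67
ΣP(Q2 2009)Q(Q2 2009) = 1.77×160 + 0.11×173 + 1.45×234 + 9.77×122 = 283.2 + 19.03 + 339.3 + 1191.94 = 1833.47
link = 1752.67/1833.47 = 0.955931
Chained index = 100 × 0.848291 × 0.955931 = 81.0907

81.09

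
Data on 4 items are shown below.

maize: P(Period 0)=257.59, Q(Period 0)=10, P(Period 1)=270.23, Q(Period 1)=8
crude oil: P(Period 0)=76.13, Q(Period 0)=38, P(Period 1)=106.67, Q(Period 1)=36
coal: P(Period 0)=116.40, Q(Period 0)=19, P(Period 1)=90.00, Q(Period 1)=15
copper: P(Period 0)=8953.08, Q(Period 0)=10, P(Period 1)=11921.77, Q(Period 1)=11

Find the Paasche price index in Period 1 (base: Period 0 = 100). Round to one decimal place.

131.9

Paasche price index uses current-period quantities as weights.
ΣP(Period 1)·Q(Period 1) = 270.23×8 + 106.67×36 + 90.00×15 + 11921.77×11 = 2161.84 + 3840.12 + 1350 + 131139.47 = 138491.43
ΣP(Period 0)·Q(Period 1) = 257.59×8 + 76.13×36 + 116.40×15 + 8953.08×11 = 2060.72 + 2740.68 + 1746 + 98483.88 = 105031.28
Index = 138491.43 / 105031.28 × 100 = 131.8573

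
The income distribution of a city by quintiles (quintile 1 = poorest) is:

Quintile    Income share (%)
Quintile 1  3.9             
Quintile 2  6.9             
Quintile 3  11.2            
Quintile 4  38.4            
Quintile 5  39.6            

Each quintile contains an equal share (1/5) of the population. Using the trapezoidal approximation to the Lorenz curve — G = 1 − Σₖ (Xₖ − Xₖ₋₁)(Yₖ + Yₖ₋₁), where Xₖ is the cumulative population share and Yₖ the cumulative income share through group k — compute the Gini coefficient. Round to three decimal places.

0.412

Cumulative income shares Yₖ: 0.0390, 0.1080, 0.2200, 0.6040, 1.0000
Σ (Xₖ−Xₖ₋₁)(Yₖ+Yₖ₋₁) = (1/5)(0.0390+0.0000) + (1/5)(0.1080+0.0390) + (1/5)(0.2200+0.1080) + (1/5)(0.6040+0.2200) + (1/5)(1.0000+0.6040)
  = 0.0078 + 0.0294 + 0.0656 + 0.1648 + 0.3208 = 0.5884
G = 1 − 0.5884 = 0.4116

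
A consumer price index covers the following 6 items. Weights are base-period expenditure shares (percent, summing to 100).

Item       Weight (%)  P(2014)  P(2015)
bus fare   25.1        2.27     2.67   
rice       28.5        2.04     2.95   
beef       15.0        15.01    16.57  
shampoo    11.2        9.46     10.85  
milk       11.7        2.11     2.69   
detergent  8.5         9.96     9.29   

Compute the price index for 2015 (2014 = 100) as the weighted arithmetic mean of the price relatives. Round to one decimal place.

bus fare: 25.1 × (2.67/2.27) = 25.1 × 1.176211 = 29.5229
rice: 28.5 × (2.95/2.04) = 28.5 × 1.446078 = 41.2132
beef: 15.0 × (16.57/15.01) = 15.0 × 1.103931 = 16.5590
shampoo: 11.2 × (10.85/9.46) = 11.2 × 1.146934 = 12.8457
milk: 11.7 × (2.69/2.11) = 11.7 × 1.274882 = 14.9161
detergent: 8.5 × (9.29/9.96) = 8.5 × 0.932731 = 7.9282
Index = Σ wᵢ·(p₁ᵢ/p₀ᵢ) = 29.5229 + 41.2132 + 16.5590 + 12.8457 + 14.9161 + 7.9282 = 122.9851

123.0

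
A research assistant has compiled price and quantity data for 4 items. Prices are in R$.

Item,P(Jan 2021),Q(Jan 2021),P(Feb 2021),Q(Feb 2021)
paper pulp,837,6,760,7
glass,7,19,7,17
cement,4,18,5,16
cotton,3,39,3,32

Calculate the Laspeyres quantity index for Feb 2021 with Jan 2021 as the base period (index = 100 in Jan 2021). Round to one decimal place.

114.9

Laspeyres quantity index uses base-period prices as weights.
ΣP(Jan 2021)·Q(Feb 2021) = 837×7 + 7×17 + 4×16 + 3×32 = 5859 + 119 + 64 + 96 = 6138
ΣP(Jan 2021)·Q(Jan 2021) = 837×6 + 7×19 + 4×18 + 3×39 = 5022 + 133 + 72 + 117 = 5344
Index = 6138 / 5344 × 100 = 114.8578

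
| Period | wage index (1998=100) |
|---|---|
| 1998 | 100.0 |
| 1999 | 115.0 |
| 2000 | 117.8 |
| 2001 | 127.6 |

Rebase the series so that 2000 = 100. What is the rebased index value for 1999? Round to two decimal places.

97.62

Rebased(1999) = 115.0 / 117.8 × 100 = 97.6231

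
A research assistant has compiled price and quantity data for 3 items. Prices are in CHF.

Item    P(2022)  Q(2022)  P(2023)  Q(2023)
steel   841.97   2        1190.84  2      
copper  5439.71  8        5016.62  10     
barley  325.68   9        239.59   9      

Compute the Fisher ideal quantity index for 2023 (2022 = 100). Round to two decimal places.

Laspeyres component (base-period weights):
ΣP(2022)Q(2023) = 841.97×2 + 5439.71×10 + 325.68×9 = 1683.94 + 54397.1 + 2931.12 = 59012.16
ΣP(2022)Q(2022) = 841.97×2 + 5439.71×8 + 325.68×9 = 1683.94 + 43517.68 + 2931.12 = 48132.74
L = 59012.16 / 48132.74 × 100 = 122.6030
Paasche component (current-period weights):
ΣP(2023)Q(2023) = 1190.84×2 + 5016.62×10 + 239.59×9 = 2381.68 + 50166.2 + 2156.31 = 54704.19
ΣP(2023)Q(2022) = 1190.84×2 + 5016.62×8 + 239.59×9 = 2381.68 + 40132.96 + 2156.31 = 44670.95
P = 54704.19 / 44670.95 × 100 = 122.4603
Fisher = √(L × P) = √(122.6030 × 122.4603) = 122.5316

122.53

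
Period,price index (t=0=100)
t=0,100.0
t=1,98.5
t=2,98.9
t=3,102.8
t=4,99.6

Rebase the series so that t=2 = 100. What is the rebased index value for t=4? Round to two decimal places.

Rebased(t=4) = 99.6 / 98.9 × 100 = 100.7078

100.71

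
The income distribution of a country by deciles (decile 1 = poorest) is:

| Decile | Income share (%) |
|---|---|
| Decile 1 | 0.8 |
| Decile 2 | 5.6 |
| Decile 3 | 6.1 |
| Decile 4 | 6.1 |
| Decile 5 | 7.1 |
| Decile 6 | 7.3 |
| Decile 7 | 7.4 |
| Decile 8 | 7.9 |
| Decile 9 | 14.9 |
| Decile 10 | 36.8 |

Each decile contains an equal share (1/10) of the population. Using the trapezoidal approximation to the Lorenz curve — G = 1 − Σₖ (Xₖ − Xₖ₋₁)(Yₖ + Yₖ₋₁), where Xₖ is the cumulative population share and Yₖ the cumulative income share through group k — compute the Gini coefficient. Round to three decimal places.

0.402

Cumulative income shares Yₖ: 0.0080, 0.0640, 0.1250, 0.1860, 0.2570, 0.3300, 0.4040, 0.4830, 0.6320, 1.0000
Σ (Xₖ−Xₖ₋₁)(Yₖ+Yₖ₋₁) = (1/10)(0.0080+0.0000) + (1/10)(0.0640+0.0080) + (1/10)(0.1250+0.0640) + (1/10)(0.1860+0.1250) + (1/10)(0.2570+0.1860) + (1/10)(0.3300+0.2570) + (1/10)(0.4040+0.3300) + (1/10)(0.4830+0.4040) + (1/10)(0.6320+0.4830) + (1/10)(1.0000+0.6320)
  = 0.0008 + 0.0072 + 0.0189 + 0.0311 + 0.0443 + 0.0587 + 0.0734 + 0.0887 + 0.1115 + 0.1632 = 0.5978
G = 1 − 0.5978 = 0.4022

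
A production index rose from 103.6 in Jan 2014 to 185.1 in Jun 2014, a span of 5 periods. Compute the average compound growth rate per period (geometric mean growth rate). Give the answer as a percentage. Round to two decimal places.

12.31%

Growth factor = (185.1/103.6)^(1/5) = (1.786680)^(1/5) = 1.123076
Growth rate = 1.123076 − 1 = 0.123076 = 12.3076%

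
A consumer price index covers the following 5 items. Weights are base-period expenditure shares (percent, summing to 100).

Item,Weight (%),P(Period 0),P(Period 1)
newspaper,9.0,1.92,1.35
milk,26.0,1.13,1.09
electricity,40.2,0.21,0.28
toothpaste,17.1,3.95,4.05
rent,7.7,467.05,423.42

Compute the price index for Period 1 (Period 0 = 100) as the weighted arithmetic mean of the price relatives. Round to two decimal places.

109.52

newspaper: 9.0 × (1.35/1.92) = 9.0 × 0.703125 = 6.3281
milk: 26.0 × (1.09/1.13) = 26.0 × 0.964602 = 25.0796
electricity: 40.2 × (0.28/0.21) = 40.2 × 1.333333 = 53.6000
toothpaste: 17.1 × (4.05/3.95) = 17.1 × 1.025316 = 17.5329
rent: 7.7 × (423.42/467.05) = 7.7 × 0.906584 = 6.9807
Index = Σ wᵢ·(p₁ᵢ/p₀ᵢ) = 6.3281 + 25.0796 + 53.6000 + 17.5329 + 6.9807 = 109.5214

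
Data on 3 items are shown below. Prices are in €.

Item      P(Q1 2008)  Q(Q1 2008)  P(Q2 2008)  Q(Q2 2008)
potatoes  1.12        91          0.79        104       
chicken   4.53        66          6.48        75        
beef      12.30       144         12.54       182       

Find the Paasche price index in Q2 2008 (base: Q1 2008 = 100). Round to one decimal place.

105.8

Paasche price index uses current-period quantities as weights.
ΣP(Q2 2008)·Q(Q2 2008) = 0.79×104 + 6.48×75 + 12.54×182 = 82.16 + 486 + 2282.28 = 2850.44
ΣP(Q1 2008)·Q(Q2 2008) = 1.12×104 + 4.53×75 + 12.30×182 = 116.48 + 339.75 + 2238.6 = 2694.83
Index = 2850.44 / 2694.83 × 100 = 105.7744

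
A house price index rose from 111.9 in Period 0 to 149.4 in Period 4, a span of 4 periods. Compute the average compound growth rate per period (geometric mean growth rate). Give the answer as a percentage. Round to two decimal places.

7.49%

Growth factor = (149.4/111.9)^(1/4) = (1.335121)^(1/4) = 1.074930
Growth rate = 1.074930 − 1 = 0.074930 = 7.4930%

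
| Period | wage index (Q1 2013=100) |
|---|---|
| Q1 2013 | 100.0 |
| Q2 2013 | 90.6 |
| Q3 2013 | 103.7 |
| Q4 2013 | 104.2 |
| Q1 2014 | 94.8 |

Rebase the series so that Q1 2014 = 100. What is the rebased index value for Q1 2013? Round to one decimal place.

105.5

Rebased(Q1 2013) = 100.0 / 94.8 × 100 = 105.4852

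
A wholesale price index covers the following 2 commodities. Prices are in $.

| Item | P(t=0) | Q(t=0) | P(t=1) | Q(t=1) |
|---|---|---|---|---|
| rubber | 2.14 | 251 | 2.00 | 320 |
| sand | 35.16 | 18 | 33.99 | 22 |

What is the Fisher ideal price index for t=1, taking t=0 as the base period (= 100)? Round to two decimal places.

Laspeyres component (base-period weights):
ΣP(t=1)Q(t=0) = 2.00×251 + 33.99×18 = 502 + 611.82 = 1113.82
ΣP(t=0)Q(t=0) = 2.14×251 + 35.16×18 = 537.14 + 632.88 = 1170.02
L = 1113.82 / 1170.02 × 100 = 95.1967
Paasche component (current-period weights):
ΣP(t=1)Q(t=1) = 2.00×320 + 33.99×22 = 640 + 747.78 = 1387.78
ΣP(t=0)Q(t=1) = 2.14×320 + 35.16×22 = 684.8 + 773.52 = 1458.32
P = 1387.78 / 1458.32 × 100 = 95.1629
Fisher = √(L × P) = √(95.1967 × 95.1629) = 95.1798

95.18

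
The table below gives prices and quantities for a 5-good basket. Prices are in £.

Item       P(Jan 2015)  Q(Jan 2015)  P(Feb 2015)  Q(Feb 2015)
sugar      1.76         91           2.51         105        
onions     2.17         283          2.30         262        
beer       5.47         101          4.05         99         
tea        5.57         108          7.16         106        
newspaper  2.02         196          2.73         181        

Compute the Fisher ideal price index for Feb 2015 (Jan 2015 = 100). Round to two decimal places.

111.84

Laspeyres component (base-period weights):
ΣP(Feb 2015)Q(Jan 2015) = 2.51×91 + 2.30×283 + 4.05×101 + 7.16×108 + 2.73×196 = 228.41 + 650.9 + 409.05 + 773.28 + 535.08 = 2596.72
ΣP(Jan 2015)Q(Jan 2015) = 1.76×91 + 2.17×283 + 5.47×101 + 5.57×108 + 2.02×196 = 160.16 + 614.11 + 552.47 + 601.56 + 395.92 = 2324.22
L = 2596.72 / 2324.22 × 100 = 111.7244
Paasche component (current-period weights):
ΣP(Feb 2015)Q(Feb 2015) = 2.51×105 + 2.30×262 + 4.05×99 + 7.16×106 + 2.73×181 = 263.55 + 602.6 + 400.95 + 758.96 + 494.13 = 2520.19
ΣP(Jan 2015)Q(Feb 2015) = 1.76×105 + 2.17×262 + 5.47×99 + 5.57×106 + 2.02×181 = 184.8 + 568.54 + 541.53 + 590.42 + 365.62 = 2250.91
P = 2520.19 / 2250.91 × 100 = 111.9632
Fisher = √(L × P) = √(111.7244 × 111.9632) = 111.8437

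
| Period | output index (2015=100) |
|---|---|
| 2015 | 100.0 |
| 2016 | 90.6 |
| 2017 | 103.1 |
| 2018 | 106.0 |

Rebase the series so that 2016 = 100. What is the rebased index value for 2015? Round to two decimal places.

Rebased(2015) = 100.0 / 90.6 × 100 = 110.3753

110.38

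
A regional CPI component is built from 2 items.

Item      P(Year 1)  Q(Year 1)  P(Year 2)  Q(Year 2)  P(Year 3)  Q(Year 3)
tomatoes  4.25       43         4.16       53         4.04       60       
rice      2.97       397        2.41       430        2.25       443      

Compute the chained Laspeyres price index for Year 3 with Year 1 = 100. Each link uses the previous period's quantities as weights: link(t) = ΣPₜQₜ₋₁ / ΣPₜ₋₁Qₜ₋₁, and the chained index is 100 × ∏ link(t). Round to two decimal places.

Link Year 1→Year 2:
ΣP(Year 2)Q(Year 1) = 4.16×43 + 2.41×397 = 178.88 + 956.77 = 1135.65
ΣP(Year 1)Q(Year 1) = 4.25×43 + 2.97×397 = 182.75 + 1179.09 = 1361.84
link = 1135.65/1361.84 = 0.833909
Link Year 2→Year 3:
ΣP(Year 3)Q(Year 2) = 4.04×53 + 2.25×430 = 214.12 + 967.5 = 1181.62
ΣP(Year 2)Q(Year 2) = 4.16×53 + 2.41×430 = 220.48 + 1036.3 = 1256.78
link = 1181.62/1256.78 = 0.940196
Chained index = 100 × 0.833909 × 0.940196 = 78.4038

78.40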